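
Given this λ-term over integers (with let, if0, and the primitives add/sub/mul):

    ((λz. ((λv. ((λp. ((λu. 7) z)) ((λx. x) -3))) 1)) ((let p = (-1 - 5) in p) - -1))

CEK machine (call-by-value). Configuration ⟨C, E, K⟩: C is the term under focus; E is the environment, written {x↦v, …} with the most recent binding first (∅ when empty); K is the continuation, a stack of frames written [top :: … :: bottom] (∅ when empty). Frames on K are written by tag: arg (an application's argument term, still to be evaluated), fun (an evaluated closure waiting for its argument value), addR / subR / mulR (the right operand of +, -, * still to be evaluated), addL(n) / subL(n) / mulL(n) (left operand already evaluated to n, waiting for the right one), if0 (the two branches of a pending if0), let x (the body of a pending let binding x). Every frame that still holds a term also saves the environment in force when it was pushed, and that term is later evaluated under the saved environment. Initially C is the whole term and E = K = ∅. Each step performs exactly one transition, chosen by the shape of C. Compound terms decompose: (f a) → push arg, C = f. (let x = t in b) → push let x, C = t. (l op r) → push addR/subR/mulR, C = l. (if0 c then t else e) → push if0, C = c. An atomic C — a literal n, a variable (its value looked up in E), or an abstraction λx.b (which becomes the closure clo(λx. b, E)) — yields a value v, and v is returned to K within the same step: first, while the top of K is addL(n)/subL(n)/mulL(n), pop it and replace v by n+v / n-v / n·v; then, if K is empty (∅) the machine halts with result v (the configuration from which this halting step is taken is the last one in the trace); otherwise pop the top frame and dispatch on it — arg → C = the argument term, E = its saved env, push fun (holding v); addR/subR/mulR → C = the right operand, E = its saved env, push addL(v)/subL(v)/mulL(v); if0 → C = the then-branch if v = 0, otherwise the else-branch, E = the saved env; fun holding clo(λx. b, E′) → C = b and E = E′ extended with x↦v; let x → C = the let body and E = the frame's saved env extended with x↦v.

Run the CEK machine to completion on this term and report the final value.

Answer: 7

Machine steps:
step 0: ⟨C=((λz. ((λv. ((λp. ((λu. 7) z)) ((λx. x) -3))) 1)) ((let p = (-1 - 5) in p) - -1)); E=∅; K=∅⟩
step 1: ⟨C=(λz. ((λv. ((λp. ((λu. 7) z)) ((λx. x) -3))) 1)); E=∅; K=[arg]⟩
step 2: ⟨C=((let p = (-1 - 5) in p) - -1); E=∅; K=[fun]⟩
step 3: ⟨C=(let p = (-1 - 5) in p); E=∅; K=[subR :: fun]⟩
step 4: ⟨C=(-1 - 5); E=∅; K=[let p :: subR :: fun]⟩
step 5: ⟨C=-1; E=∅; K=[subR :: let p :: subR :: fun]⟩
step 6: ⟨C=5; E=∅; K=[subL(-1) :: let p :: subR :: fun]⟩
step 7: ⟨C=p; E={p↦-6}; K=[subR :: fun]⟩
step 8: ⟨C=-1; E=∅; K=[subL(-6) :: fun]⟩
step 9: ⟨C=((λv. ((λp. ((λu. 7) z)) ((λx. x) -3))) 1); E={z↦-5}; K=∅⟩
step 10: ⟨C=(λv. ((λp. ((λu. 7) z)) ((λx. x) -3))); E={z↦-5}; K=[arg]⟩
step 11: ⟨C=1; E={z↦-5}; K=[fun]⟩
step 12: ⟨C=((λp. ((λu. 7) z)) ((λx. x) -3)); E={v↦1, z↦-5}; K=∅⟩
step 13: ⟨C=(λp. ((λu. 7) z)); E={v↦1, z↦-5}; K=[arg]⟩
step 14: ⟨C=((λx. x) -3); E={v↦1, z↦-5}; K=[fun]⟩
step 15: ⟨C=(λx. x); E={v↦1, z↦-5}; K=[arg :: fun]⟩
step 16: ⟨C=-3; E={v↦1, z↦-5}; K=[fun :: fun]⟩
step 17: ⟨C=x; E={x↦-3, v↦1, z↦-5}; K=[fun]⟩
step 18: ⟨C=((λu. 7) z); E={p↦-3, v↦1, z↦-5}; K=∅⟩
step 19: ⟨C=(λu. 7); E={p↦-3, v↦1, z↦-5}; K=[arg]⟩
step 20: ⟨C=z; E={p↦-3, v↦1, z↦-5}; K=[fun]⟩
step 21: ⟨C=7; E={u↦-5, p↦-3, v↦1, z↦-5}; K=∅⟩
→ final value 7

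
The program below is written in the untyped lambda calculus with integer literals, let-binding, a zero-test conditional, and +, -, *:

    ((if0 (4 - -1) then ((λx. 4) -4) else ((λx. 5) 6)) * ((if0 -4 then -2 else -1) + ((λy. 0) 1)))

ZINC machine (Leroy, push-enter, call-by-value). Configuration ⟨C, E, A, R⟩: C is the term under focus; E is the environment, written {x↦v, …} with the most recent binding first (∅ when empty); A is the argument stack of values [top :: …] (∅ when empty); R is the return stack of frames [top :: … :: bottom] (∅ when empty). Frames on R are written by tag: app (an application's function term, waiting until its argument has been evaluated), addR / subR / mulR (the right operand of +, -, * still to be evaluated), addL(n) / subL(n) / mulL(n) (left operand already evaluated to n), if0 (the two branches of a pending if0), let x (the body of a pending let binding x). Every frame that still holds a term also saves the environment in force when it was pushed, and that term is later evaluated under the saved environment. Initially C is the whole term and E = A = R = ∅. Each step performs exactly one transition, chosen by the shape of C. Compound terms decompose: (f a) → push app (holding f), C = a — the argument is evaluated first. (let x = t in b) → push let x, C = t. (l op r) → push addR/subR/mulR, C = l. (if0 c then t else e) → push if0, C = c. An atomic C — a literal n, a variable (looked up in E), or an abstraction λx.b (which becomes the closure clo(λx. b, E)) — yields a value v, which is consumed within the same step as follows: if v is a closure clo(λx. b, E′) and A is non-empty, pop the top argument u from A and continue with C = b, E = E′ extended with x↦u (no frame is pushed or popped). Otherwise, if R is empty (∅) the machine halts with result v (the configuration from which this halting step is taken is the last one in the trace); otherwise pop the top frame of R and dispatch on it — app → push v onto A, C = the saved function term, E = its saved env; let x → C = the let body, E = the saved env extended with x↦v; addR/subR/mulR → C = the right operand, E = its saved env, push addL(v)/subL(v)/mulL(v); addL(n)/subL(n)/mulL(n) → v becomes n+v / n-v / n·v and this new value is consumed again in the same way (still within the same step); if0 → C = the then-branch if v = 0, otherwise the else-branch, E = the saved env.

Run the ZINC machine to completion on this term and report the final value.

0. ⟨C=((if0 (4 - -1) then ((λx. 4) -4) else ((λx. 5) 6)) * ((if0 -4 then -2 else -1) + ((λy. 0) 1))); E=∅; A=∅; R=∅⟩
1. ⟨C=(if0 (4 - -1) then ((λx. 4) -4) else ((λx. 5) 6)); E=∅; A=∅; R=[mulR]⟩
2. ⟨C=(4 - -1); E=∅; A=∅; R=[if0 :: mulR]⟩
3. ⟨C=4; E=∅; A=∅; R=[subR :: if0 :: mulR]⟩
4. ⟨C=-1; E=∅; A=∅; R=[subL(4) :: if0 :: mulR]⟩
5. ⟨C=((λx. 5) 6); E=∅; A=∅; R=[mulR]⟩
6. ⟨C=6; E=∅; A=∅; R=[app :: mulR]⟩
7. ⟨C=(λx. 5); E=∅; A=[6]; R=[mulR]⟩
8. ⟨C=5; E={x↦6}; A=∅; R=[mulR]⟩
9. ⟨C=((if0 -4 then -2 else -1) + ((λy. 0) 1)); E=∅; A=∅; R=[mulL(5)]⟩
10. ⟨C=(if0 -4 then -2 else -1); E=∅; A=∅; R=[addR :: mulL(5)]⟩
11. ⟨C=-4; E=∅; A=∅; R=[if0 :: addR :: mulL(5)]⟩
12. ⟨C=-1; E=∅; A=∅; R=[addR :: mulL(5)]⟩
13. ⟨C=((λy. 0) 1); E=∅; A=∅; R=[addL(-1) :: mulL(5)]⟩
14. ⟨C=1; E=∅; A=∅; R=[app :: addL(-1) :: mulL(5)]⟩
15. ⟨C=(λy. 0); E=∅; A=[1]; R=[addL(-1) :: mulL(5)]⟩
16. ⟨C=0; E={y↦1}; A=∅; R=[addL(-1) :: mulL(5)]⟩
→ final value -5

Answer: -5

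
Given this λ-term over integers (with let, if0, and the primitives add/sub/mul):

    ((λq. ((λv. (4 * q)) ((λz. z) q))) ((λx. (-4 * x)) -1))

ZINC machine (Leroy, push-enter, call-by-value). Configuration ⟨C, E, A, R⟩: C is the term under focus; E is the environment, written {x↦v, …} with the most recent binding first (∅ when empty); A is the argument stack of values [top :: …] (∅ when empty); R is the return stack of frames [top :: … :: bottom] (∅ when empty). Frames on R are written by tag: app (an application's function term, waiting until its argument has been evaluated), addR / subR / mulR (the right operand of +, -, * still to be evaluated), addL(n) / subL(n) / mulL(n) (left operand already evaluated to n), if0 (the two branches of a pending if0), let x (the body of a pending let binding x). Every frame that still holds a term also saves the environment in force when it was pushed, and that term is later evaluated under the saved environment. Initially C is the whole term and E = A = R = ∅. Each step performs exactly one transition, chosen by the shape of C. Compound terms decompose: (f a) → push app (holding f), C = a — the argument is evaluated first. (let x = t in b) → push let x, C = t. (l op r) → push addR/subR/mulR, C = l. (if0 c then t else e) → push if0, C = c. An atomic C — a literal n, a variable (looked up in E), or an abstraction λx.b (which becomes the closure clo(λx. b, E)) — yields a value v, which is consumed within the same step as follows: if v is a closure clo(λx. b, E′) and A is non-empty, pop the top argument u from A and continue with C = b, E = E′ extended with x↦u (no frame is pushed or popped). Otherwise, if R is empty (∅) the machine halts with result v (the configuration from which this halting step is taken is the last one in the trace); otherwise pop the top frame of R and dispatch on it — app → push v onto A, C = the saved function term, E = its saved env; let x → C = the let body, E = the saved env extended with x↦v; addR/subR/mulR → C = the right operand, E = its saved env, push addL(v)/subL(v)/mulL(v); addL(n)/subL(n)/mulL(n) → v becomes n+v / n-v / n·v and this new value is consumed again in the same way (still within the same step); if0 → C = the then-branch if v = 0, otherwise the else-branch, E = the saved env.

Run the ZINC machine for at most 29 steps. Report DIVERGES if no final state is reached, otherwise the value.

Answer: 16

Execution trace:
[0] ⟨C=((λq. ((λv. (4 * q)) ((λz. z) q))) ((λx. (-4 * x)) -1)); E=∅; A=∅; R=∅⟩
[1] ⟨C=((λx. (-4 * x)) -1); E=∅; A=∅; R=[app]⟩
[2] ⟨C=-1; E=∅; A=∅; R=[app :: app]⟩
[3] ⟨C=(λx. (-4 * x)); E=∅; A=[-1]; R=[app]⟩
[4] ⟨C=(-4 * x); E={x↦-1}; A=∅; R=[app]⟩
[5] ⟨C=-4; E={x↦-1}; A=∅; R=[mulR :: app]⟩
[6] ⟨C=x; E={x↦-1}; A=∅; R=[mulL(-4) :: app]⟩
[7] ⟨C=(λq. ((λv. (4 * q)) ((λz. z) q))); E=∅; A=[4]; R=∅⟩
[8] ⟨C=((λv. (4 * q)) ((λz. z) q)); E={q↦4}; A=∅; R=∅⟩
[9] ⟨C=((λz. z) q); E={q↦4}; A=∅; R=[app]⟩
[10] ⟨C=q; E={q↦4}; A=∅; R=[app :: app]⟩
[11] ⟨C=(λz. z); E={q↦4}; A=[4]; R=[app]⟩
[12] ⟨C=z; E={z↦4, q↦4}; A=∅; R=[app]⟩
[13] ⟨C=(λv. (4 * q)); E={q↦4}; A=[4]; R=∅⟩
[14] ⟨C=(4 * q); E={v↦4, q↦4}; A=∅; R=∅⟩
[15] ⟨C=4; E={v↦4, q↦4}; A=∅; R=[mulR]⟩
[16] ⟨C=q; E={v↦4, q↦4}; A=∅; R=[mulL(4)]⟩
→ final value 16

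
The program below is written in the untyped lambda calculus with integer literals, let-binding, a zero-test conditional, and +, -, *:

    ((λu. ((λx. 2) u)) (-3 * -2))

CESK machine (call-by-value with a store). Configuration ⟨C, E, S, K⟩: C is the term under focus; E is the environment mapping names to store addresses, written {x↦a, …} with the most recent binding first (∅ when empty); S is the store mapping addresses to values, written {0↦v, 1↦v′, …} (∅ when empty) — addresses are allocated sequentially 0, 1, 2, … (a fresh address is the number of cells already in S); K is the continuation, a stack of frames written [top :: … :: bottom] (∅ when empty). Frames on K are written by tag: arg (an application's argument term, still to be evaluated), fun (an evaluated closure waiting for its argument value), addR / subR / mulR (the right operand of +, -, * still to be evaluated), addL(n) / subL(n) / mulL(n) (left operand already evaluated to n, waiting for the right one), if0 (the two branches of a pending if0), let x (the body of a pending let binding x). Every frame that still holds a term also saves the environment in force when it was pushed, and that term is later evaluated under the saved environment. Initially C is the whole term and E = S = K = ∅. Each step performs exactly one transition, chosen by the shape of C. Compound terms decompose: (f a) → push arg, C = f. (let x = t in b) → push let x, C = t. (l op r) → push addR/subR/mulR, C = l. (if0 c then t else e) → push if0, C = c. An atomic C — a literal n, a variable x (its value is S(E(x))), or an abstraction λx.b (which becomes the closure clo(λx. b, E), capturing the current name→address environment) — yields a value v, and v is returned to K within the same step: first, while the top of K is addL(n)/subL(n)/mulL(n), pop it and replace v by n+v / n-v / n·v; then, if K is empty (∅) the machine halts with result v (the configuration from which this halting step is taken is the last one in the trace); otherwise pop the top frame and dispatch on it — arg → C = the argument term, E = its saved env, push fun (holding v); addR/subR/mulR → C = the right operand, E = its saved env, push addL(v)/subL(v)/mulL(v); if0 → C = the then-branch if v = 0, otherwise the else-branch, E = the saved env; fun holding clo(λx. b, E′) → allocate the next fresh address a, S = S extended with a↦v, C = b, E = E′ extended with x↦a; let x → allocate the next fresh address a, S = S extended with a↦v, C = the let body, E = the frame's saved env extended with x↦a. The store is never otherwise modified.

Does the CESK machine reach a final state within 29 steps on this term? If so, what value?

[0] <C=((λu. ((λx. 2) u)) (-3 * -2)), E=∅, S=∅, K=∅>
[1] <C=(λu. ((λx. 2) u)), E=∅, S=∅, K=[arg]>
[2] <C=(-3 * -2), E=∅, S=∅, K=[fun]>
[3] <C=-3, E=∅, S=∅, K=[mulR :: fun]>
[4] <C=-2, E=∅, S=∅, K=[mulL(-3) :: fun]>
[5] <C=((λx. 2) u), E={u↦0}, S={0↦6}, K=∅>
[6] <C=(λx. 2), E={u↦0}, S={0↦6}, K=[arg]>
[7] <C=u, E={u↦0}, S={0↦6}, K=[fun]>
[8] <C=2, E={x↦1, u↦0}, S={0↦6, 1↦6}, K=∅>
→ final value 2

Answer: 2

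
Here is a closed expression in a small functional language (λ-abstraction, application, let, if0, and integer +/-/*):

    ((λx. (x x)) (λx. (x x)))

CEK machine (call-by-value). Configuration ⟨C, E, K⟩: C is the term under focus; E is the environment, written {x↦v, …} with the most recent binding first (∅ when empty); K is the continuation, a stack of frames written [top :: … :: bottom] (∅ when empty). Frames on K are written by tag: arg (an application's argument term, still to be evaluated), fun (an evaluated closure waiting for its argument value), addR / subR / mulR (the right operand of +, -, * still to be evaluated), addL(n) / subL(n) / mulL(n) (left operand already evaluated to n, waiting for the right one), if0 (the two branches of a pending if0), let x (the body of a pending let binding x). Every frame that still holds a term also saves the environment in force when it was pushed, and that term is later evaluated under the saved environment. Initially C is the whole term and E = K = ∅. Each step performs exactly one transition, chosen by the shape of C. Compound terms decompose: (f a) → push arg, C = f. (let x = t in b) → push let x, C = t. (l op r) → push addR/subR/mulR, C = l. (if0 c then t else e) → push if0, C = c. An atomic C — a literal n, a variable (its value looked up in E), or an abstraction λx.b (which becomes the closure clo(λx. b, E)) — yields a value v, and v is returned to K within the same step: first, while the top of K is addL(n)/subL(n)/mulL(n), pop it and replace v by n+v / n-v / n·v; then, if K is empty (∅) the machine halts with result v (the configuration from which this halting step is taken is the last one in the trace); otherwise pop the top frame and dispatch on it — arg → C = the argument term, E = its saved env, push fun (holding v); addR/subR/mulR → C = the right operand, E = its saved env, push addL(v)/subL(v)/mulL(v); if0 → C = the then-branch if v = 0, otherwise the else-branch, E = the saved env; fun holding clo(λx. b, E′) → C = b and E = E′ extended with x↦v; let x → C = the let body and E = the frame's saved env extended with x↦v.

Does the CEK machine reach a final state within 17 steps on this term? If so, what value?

[0] [C=((λx. (x x)) (λx. (x x))) | E=∅ | K=∅]
[1] [C=(λx. (x x)) | E=∅ | K=[arg]]
[2] [C=(λx. (x x)) | E=∅ | K=[fun]]
[3] [C=(x x) | E={x↦clo(λx. (x x), ∅)} | K=∅]
[4] [C=x | E={x↦clo(λx. (x x), ∅)} | K=[arg]]
[5] [C=x | E={x↦clo(λx. (x x), ∅)} | K=[fun]]
… configuration repeats with period 3 (steps 3–5 recur indefinitely) …

Answer: DIVERGES (no final state within 17 steps)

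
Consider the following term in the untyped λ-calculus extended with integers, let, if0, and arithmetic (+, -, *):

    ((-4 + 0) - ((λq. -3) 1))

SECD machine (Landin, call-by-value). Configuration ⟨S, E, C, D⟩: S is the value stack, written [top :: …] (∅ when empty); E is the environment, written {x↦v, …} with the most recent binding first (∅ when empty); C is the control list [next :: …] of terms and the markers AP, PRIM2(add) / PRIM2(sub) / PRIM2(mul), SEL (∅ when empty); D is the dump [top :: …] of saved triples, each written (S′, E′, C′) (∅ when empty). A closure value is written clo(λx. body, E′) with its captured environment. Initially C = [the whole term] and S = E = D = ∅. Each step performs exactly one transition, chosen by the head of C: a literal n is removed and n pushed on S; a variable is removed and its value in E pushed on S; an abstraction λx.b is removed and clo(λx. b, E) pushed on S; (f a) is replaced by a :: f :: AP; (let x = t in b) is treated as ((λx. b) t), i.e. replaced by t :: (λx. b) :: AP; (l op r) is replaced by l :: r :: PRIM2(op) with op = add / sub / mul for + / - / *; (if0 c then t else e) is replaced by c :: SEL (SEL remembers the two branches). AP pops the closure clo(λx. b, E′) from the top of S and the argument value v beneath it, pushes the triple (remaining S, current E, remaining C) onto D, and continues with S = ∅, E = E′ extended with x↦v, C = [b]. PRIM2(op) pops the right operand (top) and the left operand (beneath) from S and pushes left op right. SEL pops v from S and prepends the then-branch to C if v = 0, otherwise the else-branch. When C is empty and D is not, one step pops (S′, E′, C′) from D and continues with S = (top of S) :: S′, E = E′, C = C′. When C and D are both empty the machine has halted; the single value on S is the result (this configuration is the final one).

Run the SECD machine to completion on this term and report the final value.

t=0: [S=∅ | E=∅ | C=[((-4 + 0) - ((λq. -3) 1))] | D=∅]
t=1: [S=∅ | E=∅ | C=[(-4 + 0) :: ((λq. -3) 1) :: PRIM2(sub)] | D=∅]
t=2: [S=∅ | E=∅ | C=[-4 :: 0 :: PRIM2(add) :: ((λq. -3) 1) :: PRIM2(sub)] | D=∅]
t=3: [S=[-4] | E=∅ | C=[0 :: PRIM2(add) :: ((λq. -3) 1) :: PRIM2(sub)] | D=∅]
t=4: [S=[0 :: -4] | E=∅ | C=[PRIM2(add) :: ((λq. -3) 1) :: PRIM2(sub)] | D=∅]
t=5: [S=[-4] | E=∅ | C=[((λq. -3) 1) :: PRIM2(sub)] | D=∅]
t=6: [S=[-4] | E=∅ | C=[1 :: (λq. -3) :: AP :: PRIM2(sub)] | D=∅]
t=7: [S=[1 :: -4] | E=∅ | C=[(λq. -3) :: AP :: PRIM2(sub)] | D=∅]
t=8: [S=[clo(λq. -3, ∅) :: 1 :: -4] | E=∅ | C=[AP :: PRIM2(sub)] | D=∅]
t=9: [S=∅ | E={q↦1} | C=[-3] | D=[([-4], ∅, [PRIM2(sub)])]]
t=10: [S=[-3] | E={q↦1} | C=∅ | D=[([-4], ∅, [PRIM2(sub)])]]
t=11: [S=[-3 :: -4] | E=∅ | C=[PRIM2(sub)] | D=∅]
t=12: [S=[-1] | E=∅ | C=∅ | D=∅]
→ final value -1

Answer: -1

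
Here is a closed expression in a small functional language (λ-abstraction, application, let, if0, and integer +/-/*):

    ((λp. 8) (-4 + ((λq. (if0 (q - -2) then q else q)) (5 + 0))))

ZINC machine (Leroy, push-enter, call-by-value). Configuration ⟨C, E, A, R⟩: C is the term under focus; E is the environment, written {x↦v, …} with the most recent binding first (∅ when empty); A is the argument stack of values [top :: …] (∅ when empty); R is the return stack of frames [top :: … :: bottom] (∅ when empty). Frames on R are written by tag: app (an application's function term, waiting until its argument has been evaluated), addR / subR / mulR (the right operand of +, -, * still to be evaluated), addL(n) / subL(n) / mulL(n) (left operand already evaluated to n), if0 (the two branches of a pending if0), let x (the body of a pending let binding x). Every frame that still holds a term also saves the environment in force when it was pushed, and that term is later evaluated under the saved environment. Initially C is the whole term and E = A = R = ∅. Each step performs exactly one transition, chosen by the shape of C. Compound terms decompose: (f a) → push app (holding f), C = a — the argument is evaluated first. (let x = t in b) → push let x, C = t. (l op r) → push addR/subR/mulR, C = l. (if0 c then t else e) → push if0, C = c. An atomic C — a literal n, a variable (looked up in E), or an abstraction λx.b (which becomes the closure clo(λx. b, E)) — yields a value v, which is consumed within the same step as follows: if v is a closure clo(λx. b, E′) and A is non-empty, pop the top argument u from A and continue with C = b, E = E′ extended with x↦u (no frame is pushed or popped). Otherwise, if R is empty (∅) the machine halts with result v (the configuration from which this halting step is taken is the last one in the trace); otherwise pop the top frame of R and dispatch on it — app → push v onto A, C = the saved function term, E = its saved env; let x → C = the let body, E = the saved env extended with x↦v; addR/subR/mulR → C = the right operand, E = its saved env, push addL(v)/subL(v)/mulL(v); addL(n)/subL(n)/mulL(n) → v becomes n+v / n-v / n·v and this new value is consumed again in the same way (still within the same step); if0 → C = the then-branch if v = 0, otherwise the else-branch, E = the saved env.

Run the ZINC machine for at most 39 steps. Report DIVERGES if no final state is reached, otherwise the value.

Answer: 8

Execution trace:
[0] [C=((λp. 8) (-4 + ((λq. (if0 (q - -2) then q else q)) (5 + 0)))) | E=∅ | A=∅ | R=∅]
[1] [C=(-4 + ((λq. (if0 (q - -2) then q else q)) (5 + 0))) | E=∅ | A=∅ | R=[app]]
[2] [C=-4 | E=∅ | A=∅ | R=[addR :: app]]
[3] [C=((λq. (if0 (q - -2) then q else q)) (5 + 0)) | E=∅ | A=∅ | R=[addL(-4) :: app]]
[4] [C=(5 + 0) | E=∅ | A=∅ | R=[app :: addL(-4) :: app]]
[5] [C=5 | E=∅ | A=∅ | R=[addR :: app :: addL(-4) :: app]]
[6] [C=0 | E=∅ | A=∅ | R=[addL(5) :: app :: addL(-4) :: app]]
[7] [C=(λq. (if0 (q - -2) then q else q)) | E=∅ | A=[5] | R=[addL(-4) :: app]]
[8] [C=(if0 (q - -2) then q else q) | E={q↦5} | A=∅ | R=[addL(-4) :: app]]
[9] [C=(q - -2) | E={q↦5} | A=∅ | R=[if0 :: addL(-4) :: app]]
[10] [C=q | E={q↦5} | A=∅ | R=[subR :: if0 :: addL(-4) :: app]]
[11] [C=-2 | E={q↦5} | A=∅ | R=[subL(5) :: if0 :: addL(-4) :: app]]
[12] [C=q | E={q↦5} | A=∅ | R=[addL(-4) :: app]]
[13] [C=(λp. 8) | E=∅ | A=[1] | R=∅]
[14] [C=8 | E={p↦1} | A=∅ | R=∅]
→ final value 8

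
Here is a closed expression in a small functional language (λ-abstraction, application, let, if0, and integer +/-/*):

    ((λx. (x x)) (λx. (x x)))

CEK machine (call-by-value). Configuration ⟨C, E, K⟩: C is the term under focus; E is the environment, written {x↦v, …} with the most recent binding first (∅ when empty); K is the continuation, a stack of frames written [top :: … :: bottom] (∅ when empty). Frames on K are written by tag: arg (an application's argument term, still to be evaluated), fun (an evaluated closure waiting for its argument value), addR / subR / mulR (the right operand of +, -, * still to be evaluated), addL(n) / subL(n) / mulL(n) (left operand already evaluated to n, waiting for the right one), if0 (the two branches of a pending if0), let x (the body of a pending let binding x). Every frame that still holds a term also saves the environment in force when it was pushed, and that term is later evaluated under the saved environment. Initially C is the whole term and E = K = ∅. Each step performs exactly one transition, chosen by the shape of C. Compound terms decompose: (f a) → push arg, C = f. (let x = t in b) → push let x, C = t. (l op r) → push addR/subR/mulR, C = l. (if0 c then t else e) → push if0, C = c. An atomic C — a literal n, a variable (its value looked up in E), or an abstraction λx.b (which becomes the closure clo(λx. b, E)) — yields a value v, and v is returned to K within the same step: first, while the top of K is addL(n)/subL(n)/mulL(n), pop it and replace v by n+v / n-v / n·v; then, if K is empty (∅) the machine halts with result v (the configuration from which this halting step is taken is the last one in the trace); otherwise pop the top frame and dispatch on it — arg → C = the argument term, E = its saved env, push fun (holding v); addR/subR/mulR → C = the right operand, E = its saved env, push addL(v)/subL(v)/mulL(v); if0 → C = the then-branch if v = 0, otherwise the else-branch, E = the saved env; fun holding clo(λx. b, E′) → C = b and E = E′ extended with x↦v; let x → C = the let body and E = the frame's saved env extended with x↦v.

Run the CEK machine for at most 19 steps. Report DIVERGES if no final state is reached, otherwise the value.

Answer: DIVERGES (no final state within 19 steps)

Derivation:
step 0: <C=((λx. (x x)) (λx. (x x))), E=∅, K=∅>
step 1: <C=(λx. (x x)), E=∅, K=[arg]>
step 2: <C=(λx. (x x)), E=∅, K=[fun]>
step 3: <C=(x x), E={x↦clo(λx. (x x), ∅)}, K=∅>
step 4: <C=x, E={x↦clo(λx. (x x), ∅)}, K=[arg]>
step 5: <C=x, E={x↦clo(λx. (x x), ∅)}, K=[fun]>
… configuration repeats with period 3 (steps 3–5 recur indefinitely) …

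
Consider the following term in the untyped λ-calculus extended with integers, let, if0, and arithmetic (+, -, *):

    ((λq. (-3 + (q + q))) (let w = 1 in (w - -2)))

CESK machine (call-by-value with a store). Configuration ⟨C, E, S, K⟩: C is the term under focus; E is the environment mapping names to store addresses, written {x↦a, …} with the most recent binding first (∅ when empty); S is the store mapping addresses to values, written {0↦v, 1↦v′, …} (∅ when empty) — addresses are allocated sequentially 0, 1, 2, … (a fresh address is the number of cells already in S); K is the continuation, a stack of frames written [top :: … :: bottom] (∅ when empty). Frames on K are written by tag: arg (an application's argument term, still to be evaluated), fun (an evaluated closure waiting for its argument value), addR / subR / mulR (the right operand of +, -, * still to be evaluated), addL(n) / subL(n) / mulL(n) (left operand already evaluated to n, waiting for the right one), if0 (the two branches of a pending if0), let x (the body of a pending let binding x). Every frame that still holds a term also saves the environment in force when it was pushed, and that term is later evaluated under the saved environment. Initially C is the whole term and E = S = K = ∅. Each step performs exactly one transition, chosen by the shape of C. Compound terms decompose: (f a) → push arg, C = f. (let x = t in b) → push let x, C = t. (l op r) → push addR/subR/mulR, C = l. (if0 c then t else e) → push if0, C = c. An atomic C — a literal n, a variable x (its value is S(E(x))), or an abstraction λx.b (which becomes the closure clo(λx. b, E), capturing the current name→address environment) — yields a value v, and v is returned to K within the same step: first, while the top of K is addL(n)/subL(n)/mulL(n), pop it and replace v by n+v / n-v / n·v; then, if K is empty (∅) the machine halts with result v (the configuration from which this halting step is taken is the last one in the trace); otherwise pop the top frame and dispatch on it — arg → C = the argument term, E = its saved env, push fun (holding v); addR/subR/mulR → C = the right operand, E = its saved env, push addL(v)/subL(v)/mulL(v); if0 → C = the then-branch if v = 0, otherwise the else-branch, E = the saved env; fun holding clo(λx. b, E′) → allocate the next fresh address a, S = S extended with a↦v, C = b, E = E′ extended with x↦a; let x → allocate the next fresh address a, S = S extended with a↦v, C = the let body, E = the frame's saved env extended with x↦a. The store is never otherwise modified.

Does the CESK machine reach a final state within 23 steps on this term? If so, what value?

Answer: 3

Execution trace:
[0] <C=((λq. (-3 + (q + q))) (let w = 1 in (w - -2))), E=∅, S=∅, K=∅>
[1] <C=(λq. (-3 + (q + q))), E=∅, S=∅, K=[arg]>
[2] <C=(let w = 1 in (w - -2)), E=∅, S=∅, K=[fun]>
[3] <C=1, E=∅, S=∅, K=[let w :: fun]>
[4] <C=(w - -2), E={w↦0}, S={0↦1}, K=[fun]>
[5] <C=w, E={w↦0}, S={0↦1}, K=[subR :: fun]>
[6] <C=-2, E={w↦0}, S={0↦1}, K=[subL(1) :: fun]>
[7] <C=(-3 + (q + q)), E={q↦1}, S={0↦1, 1↦3}, K=∅>
[8] <C=-3, E={q↦1}, S={0↦1, 1↦3}, K=[addR]>
[9] <C=(q + q), E={q↦1}, S={0↦1, 1↦3}, K=[addL(-3)]>
[10] <C=q, E={q↦1}, S={0↦1, 1↦3}, K=[addR :: addL(-3)]>
[11] <C=q, E={q↦1}, S={0↦1, 1↦3}, K=[addL(3) :: addL(-3)]>
→ final value 3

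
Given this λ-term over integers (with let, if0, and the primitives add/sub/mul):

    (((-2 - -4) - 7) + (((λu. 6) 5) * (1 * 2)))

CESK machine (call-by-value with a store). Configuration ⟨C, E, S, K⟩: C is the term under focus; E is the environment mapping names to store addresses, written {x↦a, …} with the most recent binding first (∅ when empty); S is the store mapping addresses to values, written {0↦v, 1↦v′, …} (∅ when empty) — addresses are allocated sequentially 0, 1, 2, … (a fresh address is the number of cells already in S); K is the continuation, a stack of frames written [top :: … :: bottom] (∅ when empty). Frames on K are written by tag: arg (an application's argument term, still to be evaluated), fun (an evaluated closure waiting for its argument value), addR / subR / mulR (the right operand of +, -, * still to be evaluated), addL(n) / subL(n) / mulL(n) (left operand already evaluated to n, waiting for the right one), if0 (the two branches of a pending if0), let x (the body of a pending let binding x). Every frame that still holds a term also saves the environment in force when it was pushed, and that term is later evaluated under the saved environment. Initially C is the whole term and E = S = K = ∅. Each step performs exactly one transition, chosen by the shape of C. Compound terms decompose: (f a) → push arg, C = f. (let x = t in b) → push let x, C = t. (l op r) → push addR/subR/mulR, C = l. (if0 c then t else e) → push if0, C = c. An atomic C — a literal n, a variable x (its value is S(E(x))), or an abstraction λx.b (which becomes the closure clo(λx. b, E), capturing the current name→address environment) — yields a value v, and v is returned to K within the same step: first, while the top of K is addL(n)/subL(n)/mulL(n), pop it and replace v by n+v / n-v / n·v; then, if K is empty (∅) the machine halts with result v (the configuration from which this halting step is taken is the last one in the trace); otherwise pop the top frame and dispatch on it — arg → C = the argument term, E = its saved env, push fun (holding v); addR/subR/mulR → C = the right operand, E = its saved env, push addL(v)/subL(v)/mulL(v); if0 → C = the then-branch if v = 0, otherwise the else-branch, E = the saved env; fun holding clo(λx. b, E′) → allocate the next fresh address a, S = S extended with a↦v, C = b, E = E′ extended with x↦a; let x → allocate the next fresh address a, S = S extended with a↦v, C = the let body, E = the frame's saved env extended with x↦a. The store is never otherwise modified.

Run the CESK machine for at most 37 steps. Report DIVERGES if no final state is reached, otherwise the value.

step 0: <C=(((-2 - -4) - 7) + (((λu. 6) 5) * (1 * 2))), E=∅, S=∅, K=∅>
step 1: <C=((-2 - -4) - 7), E=∅, S=∅, K=[addR]>
step 2: <C=(-2 - -4), E=∅, S=∅, K=[subR :: addR]>
step 3: <C=-2, E=∅, S=∅, K=[subR :: subR :: addR]>
step 4: <C=-4, E=∅, S=∅, K=[subL(-2) :: subR :: addR]>
step 5: <C=7, E=∅, S=∅, K=[subL(2) :: addR]>
step 6: <C=(((λu. 6) 5) * (1 * 2)), E=∅, S=∅, K=[addL(-5)]>
step 7: <C=((λu. 6) 5), E=∅, S=∅, K=[mulR :: addL(-5)]>
step 8: <C=(λu. 6), E=∅, S=∅, K=[arg :: mulR :: addL(-5)]>
step 9: <C=5, E=∅, S=∅, K=[fun :: mulR :: addL(-5)]>
step 10: <C=6, E={u↦0}, S={0↦5}, K=[mulR :: addL(-5)]>
step 11: <C=(1 * 2), E=∅, S={0↦5}, K=[mulL(6) :: addL(-5)]>
step 12: <C=1, E=∅, S={0↦5}, K=[mulR :: mulL(6) :: addL(-5)]>
step 13: <C=2, E=∅, S={0↦5}, K=[mulL(1) :: mulL(6) :: addL(-5)]>
→ final value 7

Answer: 7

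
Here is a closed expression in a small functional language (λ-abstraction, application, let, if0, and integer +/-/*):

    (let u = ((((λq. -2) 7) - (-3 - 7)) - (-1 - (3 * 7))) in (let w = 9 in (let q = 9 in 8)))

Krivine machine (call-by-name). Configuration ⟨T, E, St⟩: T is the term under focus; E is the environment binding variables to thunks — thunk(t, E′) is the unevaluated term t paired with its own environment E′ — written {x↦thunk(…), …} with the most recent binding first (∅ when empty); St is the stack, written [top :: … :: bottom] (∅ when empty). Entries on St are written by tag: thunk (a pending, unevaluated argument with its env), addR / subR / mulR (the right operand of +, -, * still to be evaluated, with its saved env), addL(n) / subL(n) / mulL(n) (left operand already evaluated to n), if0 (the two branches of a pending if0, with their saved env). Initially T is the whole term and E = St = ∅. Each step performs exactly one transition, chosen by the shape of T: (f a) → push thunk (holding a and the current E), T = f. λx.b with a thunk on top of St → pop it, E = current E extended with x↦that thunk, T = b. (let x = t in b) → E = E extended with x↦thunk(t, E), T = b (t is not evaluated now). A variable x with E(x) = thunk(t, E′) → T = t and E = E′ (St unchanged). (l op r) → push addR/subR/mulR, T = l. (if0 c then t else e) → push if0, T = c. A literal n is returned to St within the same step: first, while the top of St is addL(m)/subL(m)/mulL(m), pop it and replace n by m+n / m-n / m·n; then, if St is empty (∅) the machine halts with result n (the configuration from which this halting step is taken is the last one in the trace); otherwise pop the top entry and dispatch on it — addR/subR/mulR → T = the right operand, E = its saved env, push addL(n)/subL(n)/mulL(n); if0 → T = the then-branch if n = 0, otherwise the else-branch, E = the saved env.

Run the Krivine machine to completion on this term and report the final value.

step 0: <T=(let u = ((((λq. -2) 7) - (-3 - 7)) - (-1 - (3 * 7))) in (let w = 9 in (let q = 9 in 8))), E=∅, St=∅>
step 1: <T=(let w = 9 in (let q = 9 in 8)), E={u↦thunk(((((λq. -2) 7) - (-3 - 7)) - (-1 - (3 * 7))), ∅)}, St=∅>
step 2: <T=(let q = 9 in 8), E={w↦thunk(9, {u↦thunk(((((λq. -2) 7) - (-3 - 7)) - (-1 - (3 * 7))), ∅)}), u↦thunk(((((λq. -2) 7) - (-3 - 7)) - (-1 - (3 * 7))), ∅)}, St=∅>
step 3: <T=8, E={q↦thunk(9, {w↦thunk(9, {u↦thunk(((((λq. -2) 7) - (-3 - 7)) - (-1 - (3 * 7))), ∅)}), u↦thunk(((((λq. -2) 7) - (-3 - 7)) - (-1 - (3 * 7))), ∅)}), w↦thunk(9, {u↦thunk(((((λq. -2) 7) - (-3 - 7)) - (-1 - (3 * 7))), ∅)}), u↦thunk(((((λq. -2) 7) - (-3 - 7)) - (-1 - (3 * 7))), ∅)}, St=∅>
→ final value 8

Answer: 8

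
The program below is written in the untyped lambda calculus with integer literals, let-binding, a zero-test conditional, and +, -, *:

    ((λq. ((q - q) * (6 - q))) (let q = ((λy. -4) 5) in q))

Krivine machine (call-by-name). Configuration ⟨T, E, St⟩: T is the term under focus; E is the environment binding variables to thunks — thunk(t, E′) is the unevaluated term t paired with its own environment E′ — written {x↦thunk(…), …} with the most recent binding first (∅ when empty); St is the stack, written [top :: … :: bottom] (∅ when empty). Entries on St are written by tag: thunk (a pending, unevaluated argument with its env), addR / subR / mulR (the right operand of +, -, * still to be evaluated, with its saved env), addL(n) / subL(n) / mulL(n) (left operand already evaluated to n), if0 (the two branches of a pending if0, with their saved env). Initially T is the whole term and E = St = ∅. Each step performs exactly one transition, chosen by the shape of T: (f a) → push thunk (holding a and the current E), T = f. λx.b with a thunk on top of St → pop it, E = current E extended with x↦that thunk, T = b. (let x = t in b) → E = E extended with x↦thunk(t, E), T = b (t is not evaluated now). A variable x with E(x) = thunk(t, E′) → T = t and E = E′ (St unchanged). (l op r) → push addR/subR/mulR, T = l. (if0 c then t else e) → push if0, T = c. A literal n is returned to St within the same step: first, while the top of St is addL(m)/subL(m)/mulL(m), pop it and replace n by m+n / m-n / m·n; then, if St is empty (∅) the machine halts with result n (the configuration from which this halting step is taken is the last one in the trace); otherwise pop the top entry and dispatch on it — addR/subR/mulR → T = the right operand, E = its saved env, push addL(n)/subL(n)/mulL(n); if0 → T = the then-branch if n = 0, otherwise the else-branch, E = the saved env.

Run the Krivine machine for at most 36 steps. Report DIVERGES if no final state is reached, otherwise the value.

Answer: 0

Derivation:
step 0: [T=((λq. ((q - q) * (6 - q))) (let q = ((λy. -4) 5) in q)) | E=∅ | St=∅]
step 1: [T=(λq. ((q - q) * (6 - q))) | E=∅ | St=[thunk]]
step 2: [T=((q - q) * (6 - q)) | E={q↦thunk((let q = ((λy. -4) 5) in q), ∅)} | St=∅]
step 3: [T=(q - q) | E={q↦thunk((let q = ((λy. -4) 5) in q), ∅)} | St=[mulR]]
step 4: [T=q | E={q↦thunk((let q = ((λy. -4) 5) in q), ∅)} | St=[subR :: mulR]]
step 5: [T=(let q = ((λy. -4) 5) in q) | E=∅ | St=[subR :: mulR]]
step 6: [T=q | E={q↦thunk(((λy. -4) 5), ∅)} | St=[subR :: mulR]]
step 7: [T=((λy. -4) 5) | E=∅ | St=[subR :: mulR]]
step 8: [T=(λy. -4) | E=∅ | St=[thunk :: subR :: mulR]]
step 9: [T=-4 | E={y↦thunk(5, ∅)} | St=[subR :: mulR]]
step 10: [T=q | E={q↦thunk((let q = ((λy. -4) 5) in q), ∅)} | St=[subL(-4) :: mulR]]
step 11: [T=(let q = ((λy. -4) 5) in q) | E=∅ | St=[subL(-4) :: mulR]]
step 12: [T=q | E={q↦thunk(((λy. -4) 5), ∅)} | St=[subL(-4) :: mulR]]
step 13: [T=((λy. -4) 5) | E=∅ | St=[subL(-4) :: mulR]]
step 14: [T=(λy. -4) | E=∅ | St=[thunk :: subL(-4) :: mulR]]
step 15: [T=-4 | E={y↦thunk(5, ∅)} | St=[subL(-4) :: mulR]]
step 16: [T=(6 - q) | E={q↦thunk((let q = ((λy. -4) 5) in q), ∅)} | St=[mulL(0)]]
step 17: [T=6 | E={q↦thunk((let q = ((λy. -4) 5) in q), ∅)} | St=[subR :: mulL(0)]]
step 18: [T=q | E={q↦thunk((let q = ((λy. -4) 5) in q), ∅)} | St=[subL(6) :: mulL(0)]]
step 19: [T=(let q = ((λy. -4) 5) in q) | E=∅ | St=[subL(6) :: mulL(0)]]
step 20: [T=q | E={q↦thunk(((λy. -4) 5), ∅)} | St=[subL(6) :: mulL(0)]]
step 21: [T=((λy. -4) 5) | E=∅ | St=[subL(6) :: mulL(0)]]
step 22: [T=(λy. -4) | E=∅ | St=[thunk :: subL(6) :: mulL(0)]]
step 23: [T=-4 | E={y↦thunk(5, ∅)} | St=[subL(6) :: mulL(0)]]
→ final value 0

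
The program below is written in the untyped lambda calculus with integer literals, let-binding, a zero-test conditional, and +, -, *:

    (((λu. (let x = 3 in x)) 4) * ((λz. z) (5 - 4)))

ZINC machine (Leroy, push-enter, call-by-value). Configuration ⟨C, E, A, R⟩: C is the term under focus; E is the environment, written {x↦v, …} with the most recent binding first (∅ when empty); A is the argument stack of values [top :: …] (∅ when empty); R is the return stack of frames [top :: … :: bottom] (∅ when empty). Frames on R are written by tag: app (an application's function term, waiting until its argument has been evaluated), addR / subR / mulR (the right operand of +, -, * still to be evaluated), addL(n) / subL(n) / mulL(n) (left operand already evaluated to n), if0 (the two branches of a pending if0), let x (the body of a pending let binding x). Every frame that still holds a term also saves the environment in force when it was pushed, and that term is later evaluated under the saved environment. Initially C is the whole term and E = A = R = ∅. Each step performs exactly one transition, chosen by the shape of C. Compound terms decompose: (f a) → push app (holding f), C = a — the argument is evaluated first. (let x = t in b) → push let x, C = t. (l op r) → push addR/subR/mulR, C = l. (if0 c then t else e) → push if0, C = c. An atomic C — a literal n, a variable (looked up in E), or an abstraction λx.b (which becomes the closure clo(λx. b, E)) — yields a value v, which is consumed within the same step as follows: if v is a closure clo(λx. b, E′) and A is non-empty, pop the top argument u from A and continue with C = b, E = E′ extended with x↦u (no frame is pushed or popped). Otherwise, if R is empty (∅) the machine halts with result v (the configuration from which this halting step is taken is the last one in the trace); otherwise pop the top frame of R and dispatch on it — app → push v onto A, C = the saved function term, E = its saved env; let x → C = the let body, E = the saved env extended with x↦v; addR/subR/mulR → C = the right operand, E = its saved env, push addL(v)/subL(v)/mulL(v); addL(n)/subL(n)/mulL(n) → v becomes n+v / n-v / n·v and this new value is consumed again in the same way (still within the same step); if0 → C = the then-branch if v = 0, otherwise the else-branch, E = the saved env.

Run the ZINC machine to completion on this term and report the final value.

Answer: 3

Machine steps:
t=0: ⟨C=(((λu. (let x = 3 in x)) 4) * ((λz. z) (5 - 4))); E=∅; A=∅; R=∅⟩
t=1: ⟨C=((λu. (let x = 3 in x)) 4); E=∅; A=∅; R=[mulR]⟩
t=2: ⟨C=4; E=∅; A=∅; R=[app :: mulR]⟩
t=3: ⟨C=(λu. (let x = 3 in x)); E=∅; A=[4]; R=[mulR]⟩
t=4: ⟨C=(let x = 3 in x); E={u↦4}; A=∅; R=[mulR]⟩
t=5: ⟨C=3; E={u↦4}; A=∅; R=[let x :: mulR]⟩
t=6: ⟨C=x; E={x↦3, u↦4}; A=∅; R=[mulR]⟩
t=7: ⟨C=((λz. z) (5 - 4)); E=∅; A=∅; R=[mulL(3)]⟩
t=8: ⟨C=(5 - 4); E=∅; A=∅; R=[app :: mulL(3)]⟩
t=9: ⟨C=5; E=∅; A=∅; R=[subR :: app :: mulL(3)]⟩
t=10: ⟨C=4; E=∅; A=∅; R=[subL(5) :: app :: mulL(3)]⟩
t=11: ⟨C=(λz. z); E=∅; A=[1]; R=[mulL(3)]⟩
t=12: ⟨C=z; E={z↦1}; A=∅; R=[mulL(3)]⟩
→ final value 3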